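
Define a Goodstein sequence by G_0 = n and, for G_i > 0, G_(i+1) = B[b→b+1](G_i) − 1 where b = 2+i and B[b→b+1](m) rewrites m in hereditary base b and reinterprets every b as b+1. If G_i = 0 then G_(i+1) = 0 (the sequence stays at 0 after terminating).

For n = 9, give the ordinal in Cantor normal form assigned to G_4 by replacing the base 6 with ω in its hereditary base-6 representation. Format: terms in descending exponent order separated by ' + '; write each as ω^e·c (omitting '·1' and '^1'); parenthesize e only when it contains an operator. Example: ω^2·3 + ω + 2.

ω^ω·3 + ω^3·3 + ω^2·3 + ω·3 + 1

base 2: 9 = 2^(2 + 1) + 1; at 3: 3^(3 + 1) + 1 = 82; next = 81
base 3: 81 = 3^(3 + 1); at 4: 4^(4 + 1) = 1024; next = 1023
base 4: 1023 = 3·4^4 + 3·4^3 + 3·4^2 + 3·4 + 3; at 5: 3·5^5 + 3·5^3 + 3·5^2 + 3·5 + 3 = 9843; next = 9842
base 5: 9842 = 3·5^5 + 3·5^3 + 3·5^2 + 3·5 + 2; at 6: 3·6^6 + 3·6^3 + 3·6^2 + 3·6 + 2 = 140744; next = 140743
base 6: 140743 = 3·6^6 + 3·6^3 + 3·6^2 + 3·6 + 1; at 7: 3·7^7 + 3·7^3 + 3·7^2 + 3·7 + 1 = 2471827; next = 2471826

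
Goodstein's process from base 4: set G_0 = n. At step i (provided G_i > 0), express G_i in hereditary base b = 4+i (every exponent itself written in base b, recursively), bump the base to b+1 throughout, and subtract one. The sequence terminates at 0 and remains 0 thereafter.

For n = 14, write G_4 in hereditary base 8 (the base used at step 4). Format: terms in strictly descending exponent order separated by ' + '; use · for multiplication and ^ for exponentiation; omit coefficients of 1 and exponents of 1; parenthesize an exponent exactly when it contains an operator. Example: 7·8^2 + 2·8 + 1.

2·8 + 5

step 0: 14 = 3·4 + 2; sub 5 for 4: 3·5 + 2; = 17; G_1 = 17−1 = 16
step 1: 16 = 3·5 + 1; sub 6 for 5: 3·6 + 1; = 19; G_2 = 19−1 = 18
step 2: 18 = 3·6; sub 7 for 6: 3·7; = 21; G_3 = 21−1 = 20
step 3: 20 = 2·7 + 6; sub 8 for 7: 2·8 + 6; = 22; G_4 = 22−1 = 21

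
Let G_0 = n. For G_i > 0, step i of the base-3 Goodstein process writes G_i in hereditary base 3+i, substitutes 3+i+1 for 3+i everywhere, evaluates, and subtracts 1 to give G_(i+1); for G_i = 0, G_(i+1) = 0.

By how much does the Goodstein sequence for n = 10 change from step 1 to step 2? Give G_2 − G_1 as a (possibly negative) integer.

10 —HB3→ 3^2 + 1 —bump→ 4^2 + 1 = 17 —(−1)→ 16
16 —HB4→ 4^2 —bump→ 5^2 = 25 —(−1)→ 24

8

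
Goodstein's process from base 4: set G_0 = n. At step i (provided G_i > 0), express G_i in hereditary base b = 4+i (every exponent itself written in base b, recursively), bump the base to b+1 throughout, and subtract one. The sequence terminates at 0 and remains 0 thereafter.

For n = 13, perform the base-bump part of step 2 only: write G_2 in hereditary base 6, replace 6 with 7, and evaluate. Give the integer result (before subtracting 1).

19

base 4: 13 = 3·4 + 1; at 5: 3·5 + 1 = 16; next = 15
base 5: 15 = 3·5; at 6: 3·6 = 18; next = 17
base 6: 17 = 2·6 + 5; at 7: 2·7 + 5 = 19; next = 18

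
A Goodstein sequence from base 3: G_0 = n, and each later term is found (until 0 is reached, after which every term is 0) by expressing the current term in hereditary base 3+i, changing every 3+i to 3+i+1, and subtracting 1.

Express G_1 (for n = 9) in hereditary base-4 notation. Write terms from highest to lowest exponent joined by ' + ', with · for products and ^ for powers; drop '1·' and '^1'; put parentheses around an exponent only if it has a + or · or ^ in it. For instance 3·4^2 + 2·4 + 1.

3·4 + 3

9 —HB3→ 3^2 —bump→ 4^2 = 16 —(−1)→ 15
15 —HB4→ 3·4 + 3 —bump→ 3·5 + 3 = 18 —(−1)→ 17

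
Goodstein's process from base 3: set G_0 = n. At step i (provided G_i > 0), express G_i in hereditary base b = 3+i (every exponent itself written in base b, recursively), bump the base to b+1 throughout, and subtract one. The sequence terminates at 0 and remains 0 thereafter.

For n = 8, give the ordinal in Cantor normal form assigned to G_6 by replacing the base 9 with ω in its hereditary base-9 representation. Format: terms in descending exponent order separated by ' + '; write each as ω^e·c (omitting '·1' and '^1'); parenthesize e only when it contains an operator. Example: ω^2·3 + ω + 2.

ω + 2

8 —HB3→ 2·3 + 2 —bump→ 2·4 + 2 = 10 —(−1)→ 9
9 —HB4→ 2·4 + 1 —bump→ 2·5 + 1 = 11 —(−1)→ 10
10 —HB5→ 2·5 —bump→ 2·6 = 12 —(−1)→ 11
11 —HB6→ 6 + 5 —bump→ 7 + 5 = 12 —(−1)→ 11
11 —HB7→ 7 + 4 —bump→ 8 + 4 = 12 —(−1)→ 11
11 —HB8→ 8 + 3 —bump→ 9 + 3 = 12 —(−1)→ 11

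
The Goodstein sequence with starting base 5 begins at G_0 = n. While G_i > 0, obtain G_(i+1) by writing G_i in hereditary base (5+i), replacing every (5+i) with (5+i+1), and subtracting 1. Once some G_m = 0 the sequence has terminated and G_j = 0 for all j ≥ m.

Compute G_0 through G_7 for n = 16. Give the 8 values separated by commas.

16, 18, 20, 21, 22, 23, 24, 25

G_0=16  [base 5] 3·5 + 1  →[5↦6]→  3·6 + 1 = 19  −1 ⇒ G_1=18
G_1=18  [base 6] 3·6  →[6↦7]→  3·7 = 21  −1 ⇒ G_2=20
G_2=20  [base 7] 2·7 + 6  →[7↦8]→  2·8 + 6 = 22  −1 ⇒ G_3=21
G_3=21  [base 8] 2·8 + 5  →[8↦9]→  2·9 + 5 = 23  −1 ⇒ G_4=22
G_4=22  [base 9] 2·9 + 4  →[9↦10]→  2·10 + 4 = 24  −1 ⇒ G_5=23
G_5=23  [base 10] 2·10 + 3  →[10↦11]→  2·11 + 3 = 25  −1 ⇒ G_6=24
G_6=24  [base 11] 2·11 + 2  →[11↦12]→  2·12 + 2 = 26  −1 ⇒ G_7=25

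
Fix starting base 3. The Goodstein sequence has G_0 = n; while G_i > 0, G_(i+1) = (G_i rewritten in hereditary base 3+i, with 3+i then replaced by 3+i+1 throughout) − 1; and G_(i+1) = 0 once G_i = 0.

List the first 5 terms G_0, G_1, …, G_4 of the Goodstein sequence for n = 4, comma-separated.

4, 4, 4, 3, 2

base 3: 4 = 3 + 1; at 4: 4 + 1 = 5; next = 4
base 4: 4 = 4; at 5: 5 = 5; next = 4
base 5: 4 = 4; at 6: 4 = 4; next = 3
base 6: 3 = 3; at 7: 3 = 3; next = 2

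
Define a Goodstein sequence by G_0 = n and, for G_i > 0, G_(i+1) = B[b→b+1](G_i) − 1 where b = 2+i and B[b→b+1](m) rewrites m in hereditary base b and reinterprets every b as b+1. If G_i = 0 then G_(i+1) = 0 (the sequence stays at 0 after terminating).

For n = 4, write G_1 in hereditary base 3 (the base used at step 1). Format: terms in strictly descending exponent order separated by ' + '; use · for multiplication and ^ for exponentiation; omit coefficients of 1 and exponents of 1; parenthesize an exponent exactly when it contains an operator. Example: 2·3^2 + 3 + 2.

2·3^2 + 2·3 + 2

(0) 4|_2 = 2^2 ↦ 3^3|_3 = 27 ⇒ 26
(1) 26|_3 = 2·3^2 + 2·3 + 2 ↦ 2·4^2 + 2·4 + 2|_4 = 42 ⇒ 41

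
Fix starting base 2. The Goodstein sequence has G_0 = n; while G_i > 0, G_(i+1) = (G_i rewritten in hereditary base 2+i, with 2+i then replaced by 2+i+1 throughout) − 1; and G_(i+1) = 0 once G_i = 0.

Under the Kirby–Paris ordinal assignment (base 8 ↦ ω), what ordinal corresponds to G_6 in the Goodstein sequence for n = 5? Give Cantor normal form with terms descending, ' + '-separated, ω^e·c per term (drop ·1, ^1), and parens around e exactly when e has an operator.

step 0: 5 = 2^2 + 1; sub 3 for 2: 3^3 + 1; = 28; G_1 = 28−1 = 27
step 1: 27 = 3^3; sub 4 for 3: 4^4; = 256; G_2 = 256−1 = 255
step 2: 255 = 3·4^3 + 3·4^2 + 3·4 + 3; sub 5 for 4: 3·5^3 + 3·5^2 + 3·5 + 3; = 468; G_3 = 468−1 = 467
step 3: 467 = 3·5^3 + 3·5^2 + 3·5 + 2; sub 6 for 5: 3·6^3 + 3·6^2 + 3·6 + 2; = 776; G_4 = 776−1 = 775
step 4: 775 = 3·6^3 + 3·6^2 + 3·6 + 1; sub 7 for 6: 3·7^3 + 3·7^2 + 3·7 + 1; = 1198; G_5 = 1198−1 = 1197
step 5: 1197 = 3·7^3 + 3·7^2 + 3·7; sub 8 for 7: 3·8^3 + 3·8^2 + 3·8; = 1752; G_6 = 1752−1 = 1751

ω^3·3 + ω^2·3 + ω·2 + 7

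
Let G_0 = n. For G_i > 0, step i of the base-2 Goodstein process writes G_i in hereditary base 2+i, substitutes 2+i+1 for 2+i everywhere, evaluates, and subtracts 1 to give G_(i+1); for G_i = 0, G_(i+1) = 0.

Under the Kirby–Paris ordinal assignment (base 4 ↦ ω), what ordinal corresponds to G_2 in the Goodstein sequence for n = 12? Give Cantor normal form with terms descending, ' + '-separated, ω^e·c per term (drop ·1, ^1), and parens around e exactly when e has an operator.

ω^(ω + 1) + ω^2·2 + ω·2 + 1

(0) 12|_2 = 2^(2 + 1) + 2^2 ↦ 3^(3 + 1) + 3^3|_3 = 108 ⇒ 107
(1) 107|_3 = 3^(3 + 1) + 2·3^2 + 2·3 + 2 ↦ 4^(4 + 1) + 2·4^2 + 2·4 + 2|_4 = 1066 ⇒ 1065
(2) 1065|_4 = 4^(4 + 1) + 2·4^2 + 2·4 + 1 ↦ 5^(5 + 1) + 2·5^2 + 2·5 + 1|_5 = 15686 ⇒ 15685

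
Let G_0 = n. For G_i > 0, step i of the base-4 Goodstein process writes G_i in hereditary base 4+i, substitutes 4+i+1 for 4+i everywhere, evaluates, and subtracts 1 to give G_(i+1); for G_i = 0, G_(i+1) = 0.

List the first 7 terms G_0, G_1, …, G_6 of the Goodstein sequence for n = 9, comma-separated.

9, 10, 11, 11, 11, 11, 11

G_0=9  [base 4] 2·4 + 1  →[4↦5]→  2·5 + 1 = 11  −1 ⇒ G_1=10
G_1=10  [base 5] 2·5  →[5↦6]→  2·6 = 12  −1 ⇒ G_2=11
G_2=11  [base 6] 6 + 5  →[6↦7]→  7 + 5 = 12  −1 ⇒ G_3=11
G_3=11  [base 7] 7 + 4  →[7↦8]→  8 + 4 = 12  −1 ⇒ G_4=11
G_4=11  [base 8] 8 + 3  →[8↦9]→  9 + 3 = 12  −1 ⇒ G_5=11
G_5=11  [base 9] 9 + 2  →[9↦10]→  10 + 2 = 12  −1 ⇒ G_6=11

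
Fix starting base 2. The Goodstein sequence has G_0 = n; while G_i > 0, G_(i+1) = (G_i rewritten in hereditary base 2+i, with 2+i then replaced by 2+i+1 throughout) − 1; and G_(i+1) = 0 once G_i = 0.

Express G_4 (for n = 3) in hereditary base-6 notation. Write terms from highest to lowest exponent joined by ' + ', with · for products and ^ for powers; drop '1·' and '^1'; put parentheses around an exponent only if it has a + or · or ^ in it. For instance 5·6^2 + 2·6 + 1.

base 2: 3 = 2 + 1; at 3: 3 + 1 = 4; next = 3
base 3: 3 = 3; at 4: 4 = 4; next = 3
base 4: 3 = 3; at 5: 3 = 3; next = 2
base 5: 2 = 2; at 6: 2 = 2; next = 1
base 6: 1 = 1; at 7: 1 = 1; next = 0

1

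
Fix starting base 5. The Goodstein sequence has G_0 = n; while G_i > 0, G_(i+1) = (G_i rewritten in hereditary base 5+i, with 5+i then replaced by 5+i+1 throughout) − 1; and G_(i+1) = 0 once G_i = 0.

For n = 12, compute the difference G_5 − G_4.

i=0: 12 = 2·5 + 2 (b=5); 5→6: 2·6 + 2 = 14; 14−1 = 13
i=1: 13 = 2·6 + 1 (b=6); 6→7: 2·7 + 1 = 15; 15−1 = 14
i=2: 14 = 2·7 (b=7); 7→8: 2·8 = 16; 16−1 = 15
i=3: 15 = 8 + 7 (b=8); 8→9: 9 + 7 = 16; 16−1 = 15
i=4: 15 = 9 + 6 (b=9); 9→10: 10 + 6 = 16; 16−1 = 15

0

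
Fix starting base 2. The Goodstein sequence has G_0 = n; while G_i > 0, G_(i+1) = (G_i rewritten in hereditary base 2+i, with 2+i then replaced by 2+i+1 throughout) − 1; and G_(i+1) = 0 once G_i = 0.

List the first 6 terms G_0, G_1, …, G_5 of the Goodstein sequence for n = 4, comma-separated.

base 2: 4 = 2^2; at 3: 3^3 = 27; next = 26
base 3: 26 = 2·3^2 + 2·3 + 2; at 4: 2·4^2 + 2·4 + 2 = 42; next = 41
base 4: 41 = 2·4^2 + 2·4 + 1; at 5: 2·5^2 + 2·5 + 1 = 61; next = 60
base 5: 60 = 2·5^2 + 2·5; at 6: 2·6^2 + 2·6 = 84; next = 83
base 6: 83 = 2·6^2 + 6 + 5; at 7: 2·7^2 + 7 + 5 = 110; next = 109

4, 26, 41, 60, 83, 109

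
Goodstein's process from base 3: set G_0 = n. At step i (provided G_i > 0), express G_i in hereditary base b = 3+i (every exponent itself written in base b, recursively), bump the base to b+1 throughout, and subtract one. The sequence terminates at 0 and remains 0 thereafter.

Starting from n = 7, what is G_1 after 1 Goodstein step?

base 3: 7 = 2·3 + 1; at 4: 2·4 + 1 = 9; next = 8
base 4: 8 = 2·4; at 5: 2·5 = 10; next = 9

8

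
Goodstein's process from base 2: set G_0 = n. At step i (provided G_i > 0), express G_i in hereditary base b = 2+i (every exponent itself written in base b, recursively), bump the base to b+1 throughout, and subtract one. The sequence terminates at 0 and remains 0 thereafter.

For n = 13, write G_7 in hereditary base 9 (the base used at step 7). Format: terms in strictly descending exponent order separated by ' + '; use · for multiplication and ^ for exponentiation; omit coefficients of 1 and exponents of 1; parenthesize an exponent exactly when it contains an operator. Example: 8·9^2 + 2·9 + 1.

9^(9 + 1) + 3·9^3 + 3·9^2 + 2·9 + 6

[0] 13 ≡ 2^(2 + 1) + 2^2 + 1 (base 2). Lift 3: 109. −1: 108.
[1] 108 ≡ 3^(3 + 1) + 3^3 (base 3). Lift 4: 1280. −1: 1279.
[2] 1279 ≡ 4^(4 + 1) + 3·4^3 + 3·4^2 + 3·4 + 3 (base 4). Lift 5: 16093. −1: 16092.
[3] 16092 ≡ 5^(5 + 1) + 3·5^3 + 3·5^2 + 3·5 + 2 (base 5). Lift 6: 280712. −1: 280711.
[4] 280711 ≡ 6^(6 + 1) + 3·6^3 + 3·6^2 + 3·6 + 1 (base 6). Lift 7: 5765999. −1: 5765998.
[5] 5765998 ≡ 7^(7 + 1) + 3·7^3 + 3·7^2 + 3·7 (base 7). Lift 8: 134219480. −1: 134219479.
[6] 134219479 ≡ 8^(8 + 1) + 3·8^3 + 3·8^2 + 2·8 + 7 (base 8). Lift 9: 3486786856. −1: 3486786855.
[7] 3486786855 ≡ 9^(9 + 1) + 3·9^3 + 3·9^2 + 2·9 + 6 (base 9). Lift 10: 100000003326. −1: 100000003325.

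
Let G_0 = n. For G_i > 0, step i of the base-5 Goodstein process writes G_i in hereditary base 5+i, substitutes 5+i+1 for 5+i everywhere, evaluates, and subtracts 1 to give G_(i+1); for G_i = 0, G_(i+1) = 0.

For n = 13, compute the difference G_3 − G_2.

[0] 13 ≡ 2·5 + 3 (base 5). Lift 6: 15. −1: 14.
[1] 14 ≡ 2·6 + 2 (base 6). Lift 7: 16. −1: 15.
[2] 15 ≡ 2·7 + 1 (base 7). Lift 8: 17. −1: 16.

1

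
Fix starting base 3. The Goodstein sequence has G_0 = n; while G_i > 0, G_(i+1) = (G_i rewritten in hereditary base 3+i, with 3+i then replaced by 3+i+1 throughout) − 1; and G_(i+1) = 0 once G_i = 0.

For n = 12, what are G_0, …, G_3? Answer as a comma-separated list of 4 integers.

step 0: 12 = 3^2 + 3; sub 4 for 3: 4^2 + 4; = 20; G_1 = 20−1 = 19
step 1: 19 = 4^2 + 3; sub 5 for 4: 5^2 + 3; = 28; G_2 = 28−1 = 27
step 2: 27 = 5^2 + 2; sub 6 for 5: 6^2 + 2; = 38; G_3 = 38−1 = 37

12, 19, 27, 37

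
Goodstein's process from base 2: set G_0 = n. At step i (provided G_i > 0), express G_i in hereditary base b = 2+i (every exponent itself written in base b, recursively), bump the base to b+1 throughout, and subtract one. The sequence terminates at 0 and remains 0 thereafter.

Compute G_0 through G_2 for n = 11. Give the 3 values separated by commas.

[0] 11 ≡ 2^(2 + 1) + 2 + 1 (base 2). Lift 3: 85. −1: 84.
[1] 84 ≡ 3^(3 + 1) + 3 (base 3). Lift 4: 1028. −1: 1027.

11, 84, 1027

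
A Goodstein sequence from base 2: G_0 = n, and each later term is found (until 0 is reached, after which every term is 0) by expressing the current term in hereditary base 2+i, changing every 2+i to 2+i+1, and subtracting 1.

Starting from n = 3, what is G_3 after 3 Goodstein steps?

[0] 3 ≡ 2 + 1 (base 2). Lift 3: 4. −1: 3.
[1] 3 ≡ 3 (base 3). Lift 4: 4. −1: 3.
[2] 3 ≡ 3 (base 4). Lift 5: 3. −1: 2.
[3] 2 ≡ 2 (base 5). Lift 6: 2. −1: 1.

2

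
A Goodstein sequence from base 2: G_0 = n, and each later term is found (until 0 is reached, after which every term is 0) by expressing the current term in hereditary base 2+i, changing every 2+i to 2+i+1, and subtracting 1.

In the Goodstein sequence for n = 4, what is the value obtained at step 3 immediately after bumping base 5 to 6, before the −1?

84

step 0: 4 = 2^2; sub 3 for 2: 3^3; = 27; G_1 = 27−1 = 26
step 1: 26 = 2·3^2 + 2·3 + 2; sub 4 for 3: 2·4^2 + 2·4 + 2; = 42; G_2 = 42−1 = 41
step 2: 41 = 2·4^2 + 2·4 + 1; sub 5 for 4: 2·5^2 + 2·5 + 1; = 61; G_3 = 61−1 = 60
step 3: 60 = 2·5^2 + 2·5; sub 6 for 5: 2·6^2 + 2·6; = 84; G_4 = 84−1 = 83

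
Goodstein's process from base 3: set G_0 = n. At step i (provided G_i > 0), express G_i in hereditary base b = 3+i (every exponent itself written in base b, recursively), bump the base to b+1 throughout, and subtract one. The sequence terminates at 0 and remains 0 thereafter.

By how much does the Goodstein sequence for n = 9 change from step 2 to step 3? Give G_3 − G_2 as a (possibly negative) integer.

2

(0) 9|_3 = 3^2 ↦ 4^2|_4 = 16 ⇒ 15
(1) 15|_4 = 3·4 + 3 ↦ 3·5 + 3|_5 = 18 ⇒ 17
(2) 17|_5 = 3·5 + 2 ↦ 3·6 + 2|_6 = 20 ⇒ 19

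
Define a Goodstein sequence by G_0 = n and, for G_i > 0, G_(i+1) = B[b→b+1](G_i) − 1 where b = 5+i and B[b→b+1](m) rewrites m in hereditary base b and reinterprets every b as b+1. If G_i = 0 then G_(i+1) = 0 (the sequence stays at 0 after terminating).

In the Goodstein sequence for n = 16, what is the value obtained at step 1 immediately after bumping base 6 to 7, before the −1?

G_0=16  [base 5] 3·5 + 1  →[5↦6]→  3·6 + 1 = 19  −1 ⇒ G_1=18
G_1=18  [base 6] 3·6  →[6↦7]→  3·7 = 21  −1 ⇒ G_2=20

21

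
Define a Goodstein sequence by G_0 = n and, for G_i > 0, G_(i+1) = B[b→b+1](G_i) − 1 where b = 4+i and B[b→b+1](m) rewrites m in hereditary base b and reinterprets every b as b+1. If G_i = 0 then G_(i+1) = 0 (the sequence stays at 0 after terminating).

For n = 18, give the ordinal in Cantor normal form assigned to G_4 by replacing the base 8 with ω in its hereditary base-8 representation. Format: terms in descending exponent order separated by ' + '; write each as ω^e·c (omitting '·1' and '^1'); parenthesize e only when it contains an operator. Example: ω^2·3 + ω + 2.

18 —HB4→ 4^2 + 2 —bump→ 5^2 + 2 = 27 —(−1)→ 26
26 —HB5→ 5^2 + 1 —bump→ 6^2 + 1 = 37 —(−1)→ 36
36 —HB6→ 6^2 —bump→ 7^2 = 49 —(−1)→ 48
48 —HB7→ 6·7 + 6 —bump→ 6·8 + 6 = 54 —(−1)→ 53
53 —HB8→ 6·8 + 5 —bump→ 6·9 + 5 = 59 —(−1)→ 58

ω·6 + 5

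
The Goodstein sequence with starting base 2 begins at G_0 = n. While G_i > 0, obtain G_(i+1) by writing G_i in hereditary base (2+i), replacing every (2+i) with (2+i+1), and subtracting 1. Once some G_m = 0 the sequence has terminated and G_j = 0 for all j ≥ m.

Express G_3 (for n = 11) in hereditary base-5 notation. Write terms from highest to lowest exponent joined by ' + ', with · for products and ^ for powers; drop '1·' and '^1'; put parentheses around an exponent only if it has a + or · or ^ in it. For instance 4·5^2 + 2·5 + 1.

5^(5 + 1) + 2

base 2: 11 = 2^(2 + 1) + 2 + 1; at 3: 3^(3 + 1) + 3 + 1 = 85; next = 84
base 3: 84 = 3^(3 + 1) + 3; at 4: 4^(4 + 1) + 4 = 1028; next = 1027
base 4: 1027 = 4^(4 + 1) + 3; at 5: 5^(5 + 1) + 3 = 15628; next = 15627
base 5: 15627 = 5^(5 + 1) + 2; at 6: 6^(6 + 1) + 2 = 279938; next = 279937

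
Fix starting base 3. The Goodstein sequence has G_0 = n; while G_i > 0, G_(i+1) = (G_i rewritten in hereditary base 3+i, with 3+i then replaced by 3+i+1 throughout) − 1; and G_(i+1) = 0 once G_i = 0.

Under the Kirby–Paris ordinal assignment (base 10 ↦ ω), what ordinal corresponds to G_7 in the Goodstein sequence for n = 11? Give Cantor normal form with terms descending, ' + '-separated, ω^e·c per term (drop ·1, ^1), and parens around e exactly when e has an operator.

ω·5 + 1

i=0: 11 = 3^2 + 2 (b=3); 3→4: 4^2 + 2 = 18; 18−1 = 17
i=1: 17 = 4^2 + 1 (b=4); 4→5: 5^2 + 1 = 26; 26−1 = 25
i=2: 25 = 5^2 (b=5); 5→6: 6^2 = 36; 36−1 = 35
i=3: 35 = 5·6 + 5 (b=6); 6→7: 5·7 + 5 = 40; 40−1 = 39
i=4: 39 = 5·7 + 4 (b=7); 7→8: 5·8 + 4 = 44; 44−1 = 43
i=5: 43 = 5·8 + 3 (b=8); 8→9: 5·9 + 3 = 48; 48−1 = 47
i=6: 47 = 5·9 + 2 (b=9); 9→10: 5·10 + 2 = 52; 52−1 = 51
i=7: 51 = 5·10 + 1 (b=10); 10→11: 5·11 + 1 = 56; 56−1 = 55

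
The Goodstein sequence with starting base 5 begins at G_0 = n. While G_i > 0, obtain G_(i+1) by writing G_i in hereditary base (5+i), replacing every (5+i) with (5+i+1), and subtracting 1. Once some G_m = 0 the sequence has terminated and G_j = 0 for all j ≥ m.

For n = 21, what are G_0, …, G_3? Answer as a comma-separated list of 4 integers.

21, 24, 27, 29

step 0: 21 = 4·5 + 1; sub 6 for 5: 4·6 + 1; = 25; G_1 = 25−1 = 24
step 1: 24 = 4·6; sub 7 for 6: 4·7; = 28; G_2 = 28−1 = 27
step 2: 27 = 3·7 + 6; sub 8 for 7: 3·8 + 6; = 30; G_3 = 30−1 = 29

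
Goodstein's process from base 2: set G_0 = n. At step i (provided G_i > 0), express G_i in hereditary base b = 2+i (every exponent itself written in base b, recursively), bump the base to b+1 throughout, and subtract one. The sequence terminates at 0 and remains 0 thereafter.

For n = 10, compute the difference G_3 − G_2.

14600

step 0: 10 = 2^(2 + 1) + 2; sub 3 for 2: 3^(3 + 1) + 3; = 84; G_1 = 84−1 = 83
step 1: 83 = 3^(3 + 1) + 2; sub 4 for 3: 4^(4 + 1) + 2; = 1026; G_2 = 1026−1 = 1025
step 2: 1025 = 4^(4 + 1) + 1; sub 5 for 4: 5^(5 + 1) + 1; = 15626; G_3 = 15626−1 = 15625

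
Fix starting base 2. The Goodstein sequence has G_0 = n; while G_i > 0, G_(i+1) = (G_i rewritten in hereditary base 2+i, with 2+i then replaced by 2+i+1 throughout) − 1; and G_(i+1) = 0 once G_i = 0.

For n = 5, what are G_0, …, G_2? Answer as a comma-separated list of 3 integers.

G_0 = 5. HB_2(5) = 2^2 + 1. Bump = 28. G_1 = 27.
G_1 = 27. HB_3(27) = 3^3. Bump = 256. G_2 = 255.

5, 27, 255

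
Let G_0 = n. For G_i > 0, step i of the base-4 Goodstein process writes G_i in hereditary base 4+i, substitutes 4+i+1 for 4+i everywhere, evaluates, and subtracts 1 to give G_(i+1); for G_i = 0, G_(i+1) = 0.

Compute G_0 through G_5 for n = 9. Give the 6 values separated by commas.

9, 10, 11, 11, 11, 11

i=0: 9 = 2·4 + 1 (b=4); 4→5: 2·5 + 1 = 11; 11−1 = 10
i=1: 10 = 2·5 (b=5); 5→6: 2·6 = 12; 12−1 = 11
i=2: 11 = 6 + 5 (b=6); 6→7: 7 + 5 = 12; 12−1 = 11
i=3: 11 = 7 + 4 (b=7); 7→8: 8 + 4 = 12; 12−1 = 11
i=4: 11 = 8 + 3 (b=8); 8→9: 9 + 3 = 12; 12−1 = 11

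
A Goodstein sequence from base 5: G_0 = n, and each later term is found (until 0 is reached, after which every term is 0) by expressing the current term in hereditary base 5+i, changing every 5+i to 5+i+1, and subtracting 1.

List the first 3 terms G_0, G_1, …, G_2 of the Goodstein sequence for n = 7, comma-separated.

7 —HB5→ 5 + 2 —bump→ 6 + 2 = 8 —(−1)→ 7
7 —HB6→ 6 + 1 —bump→ 7 + 1 = 8 —(−1)→ 7

7, 7, 7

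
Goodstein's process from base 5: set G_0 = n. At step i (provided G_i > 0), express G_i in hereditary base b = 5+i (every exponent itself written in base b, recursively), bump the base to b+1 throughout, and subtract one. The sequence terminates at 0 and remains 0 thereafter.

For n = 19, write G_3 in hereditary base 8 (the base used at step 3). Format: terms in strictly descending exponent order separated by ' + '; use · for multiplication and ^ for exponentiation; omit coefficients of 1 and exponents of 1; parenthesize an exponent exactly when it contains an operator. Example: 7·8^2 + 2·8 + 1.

3·8 + 1

(0) 19|_5 = 3·5 + 4 ↦ 3·6 + 4|_6 = 22 ⇒ 21
(1) 21|_6 = 3·6 + 3 ↦ 3·7 + 3|_7 = 24 ⇒ 23
(2) 23|_7 = 3·7 + 2 ↦ 3·8 + 2|_8 = 26 ⇒ 25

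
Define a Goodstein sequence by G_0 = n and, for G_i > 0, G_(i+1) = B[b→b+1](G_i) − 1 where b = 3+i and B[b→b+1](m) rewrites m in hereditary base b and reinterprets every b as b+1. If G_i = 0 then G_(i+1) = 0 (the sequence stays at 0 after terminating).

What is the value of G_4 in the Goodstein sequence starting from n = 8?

11

(0) 8|_3 = 2·3 + 2 ↦ 2·4 + 2|_4 = 10 ⇒ 9
(1) 9|_4 = 2·4 + 1 ↦ 2·5 + 1|_5 = 11 ⇒ 10
(2) 10|_5 = 2·5 ↦ 2·6|_6 = 12 ⇒ 11
(3) 11|_6 = 6 + 5 ↦ 7 + 5|_7 = 12 ⇒ 11
(4) 11|_7 = 7 + 4 ↦ 8 + 4|_8 = 12 ⇒ 11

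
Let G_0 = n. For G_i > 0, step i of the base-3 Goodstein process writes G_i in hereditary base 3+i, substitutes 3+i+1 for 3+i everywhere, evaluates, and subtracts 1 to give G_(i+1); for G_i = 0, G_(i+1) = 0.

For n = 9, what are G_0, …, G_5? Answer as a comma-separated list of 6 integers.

9, 15, 17, 19, 21, 23

base 3: 9 = 3^2; at 4: 4^2 = 16; next = 15
base 4: 15 = 3·4 + 3; at 5: 3·5 + 3 = 18; next = 17
base 5: 17 = 3·5 + 2; at 6: 3·6 + 2 = 20; next = 19
base 6: 19 = 3·6 + 1; at 7: 3·7 + 1 = 22; next = 21
base 7: 21 = 3·7; at 8: 3·8 = 24; next = 23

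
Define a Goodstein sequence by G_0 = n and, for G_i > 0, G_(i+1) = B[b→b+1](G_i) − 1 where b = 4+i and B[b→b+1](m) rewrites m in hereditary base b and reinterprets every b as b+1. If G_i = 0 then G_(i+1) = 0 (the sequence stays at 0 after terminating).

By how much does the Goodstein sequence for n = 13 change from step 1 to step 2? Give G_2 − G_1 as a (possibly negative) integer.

base 4: 13 = 3·4 + 1; at 5: 3·5 + 1 = 16; next = 15
base 5: 15 = 3·5; at 6: 3·6 = 18; next = 17

2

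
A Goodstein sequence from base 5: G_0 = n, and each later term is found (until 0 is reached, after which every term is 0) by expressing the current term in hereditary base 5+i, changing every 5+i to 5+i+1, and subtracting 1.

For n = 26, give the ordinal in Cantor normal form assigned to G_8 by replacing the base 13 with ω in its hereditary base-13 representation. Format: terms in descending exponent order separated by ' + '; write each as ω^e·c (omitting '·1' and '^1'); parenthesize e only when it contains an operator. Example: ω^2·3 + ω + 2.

G_0=26  [base 5] 5^2 + 1  →[5↦6]→  6^2 + 1 = 37  −1 ⇒ G_1=36
G_1=36  [base 6] 6^2  →[6↦7]→  7^2 = 49  −1 ⇒ G_2=48
G_2=48  [base 7] 6·7 + 6  →[7↦8]→  6·8 + 6 = 54  −1 ⇒ G_3=53
G_3=53  [base 8] 6·8 + 5  →[8↦9]→  6·9 + 5 = 59  −1 ⇒ G_4=58
G_4=58  [base 9] 6·9 + 4  →[9↦10]→  6·10 + 4 = 64  −1 ⇒ G_5=63
G_5=63  [base 10] 6·10 + 3  →[10↦11]→  6·11 + 3 = 69  −1 ⇒ G_6=68
G_6=68  [base 11] 6·11 + 2  →[11↦12]→  6·12 + 2 = 74  −1 ⇒ G_7=73
G_7=73  [base 12] 6·12 + 1  →[12↦13]→  6·13 + 1 = 79  −1 ⇒ G_8=78

ω·6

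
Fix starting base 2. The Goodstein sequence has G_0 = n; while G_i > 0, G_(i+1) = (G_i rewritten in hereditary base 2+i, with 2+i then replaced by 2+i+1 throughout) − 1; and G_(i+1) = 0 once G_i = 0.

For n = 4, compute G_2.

41

G_0 = 4. HB_2(4) = 2^2. Bump = 27. G_1 = 26.
G_1 = 26. HB_3(26) = 2·3^2 + 2·3 + 2. Bump = 42. G_2 = 41.
G_2 = 41. HB_4(41) = 2·4^2 + 2·4 + 1. Bump = 61. G_3 = 60.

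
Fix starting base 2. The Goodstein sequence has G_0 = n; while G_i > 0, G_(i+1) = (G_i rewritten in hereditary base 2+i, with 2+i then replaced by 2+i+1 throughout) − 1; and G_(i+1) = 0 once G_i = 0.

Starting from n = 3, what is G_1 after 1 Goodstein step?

3

base 2: 3 = 2 + 1; at 3: 3 + 1 = 4; next = 3
base 3: 3 = 3; at 4: 4 = 4; next = 3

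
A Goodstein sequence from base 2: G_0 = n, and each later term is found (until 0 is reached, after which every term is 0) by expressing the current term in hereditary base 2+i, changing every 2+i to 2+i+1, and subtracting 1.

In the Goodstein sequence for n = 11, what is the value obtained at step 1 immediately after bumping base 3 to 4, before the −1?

1028

G_0=11  [base 2] 2^(2 + 1) + 2 + 1  →[2↦3]→  3^(3 + 1) + 3 + 1 = 85  −1 ⇒ G_1=84
G_1=84  [base 3] 3^(3 + 1) + 3  →[3↦4]→  4^(4 + 1) + 4 = 1028  −1 ⇒ G_2=1027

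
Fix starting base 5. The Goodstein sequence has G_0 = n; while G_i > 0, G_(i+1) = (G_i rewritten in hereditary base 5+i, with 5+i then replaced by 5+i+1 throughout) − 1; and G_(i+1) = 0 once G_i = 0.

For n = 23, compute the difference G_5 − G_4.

2

i=0: 23 = 4·5 + 3 (b=5); 5→6: 4·6 + 3 = 27; 27−1 = 26
i=1: 26 = 4·6 + 2 (b=6); 6→7: 4·7 + 2 = 30; 30−1 = 29
i=2: 29 = 4·7 + 1 (b=7); 7→8: 4·8 + 1 = 33; 33−1 = 32
i=3: 32 = 4·8 (b=8); 8→9: 4·9 = 36; 36−1 = 35
i=4: 35 = 3·9 + 8 (b=9); 9→10: 3·10 + 8 = 38; 38−1 = 37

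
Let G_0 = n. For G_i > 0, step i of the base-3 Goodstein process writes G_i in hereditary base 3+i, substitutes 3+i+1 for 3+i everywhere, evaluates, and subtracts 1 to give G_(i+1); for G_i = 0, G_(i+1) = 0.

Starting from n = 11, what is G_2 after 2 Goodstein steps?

25

base 3: 11 = 3^2 + 2; at 4: 4^2 + 2 = 18; next = 17
base 4: 17 = 4^2 + 1; at 5: 5^2 + 1 = 26; next = 25
base 5: 25 = 5^2; at 6: 6^2 = 36; next = 35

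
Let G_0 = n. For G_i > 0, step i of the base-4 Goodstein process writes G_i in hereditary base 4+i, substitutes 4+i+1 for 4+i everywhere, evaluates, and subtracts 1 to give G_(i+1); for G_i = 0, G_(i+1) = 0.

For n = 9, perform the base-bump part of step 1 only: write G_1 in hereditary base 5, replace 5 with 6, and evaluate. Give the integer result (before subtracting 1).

12

base 4: 9 = 2·4 + 1; at 5: 2·5 + 1 = 11; next = 10
base 5: 10 = 2·5; at 6: 2·6 = 12; next = 11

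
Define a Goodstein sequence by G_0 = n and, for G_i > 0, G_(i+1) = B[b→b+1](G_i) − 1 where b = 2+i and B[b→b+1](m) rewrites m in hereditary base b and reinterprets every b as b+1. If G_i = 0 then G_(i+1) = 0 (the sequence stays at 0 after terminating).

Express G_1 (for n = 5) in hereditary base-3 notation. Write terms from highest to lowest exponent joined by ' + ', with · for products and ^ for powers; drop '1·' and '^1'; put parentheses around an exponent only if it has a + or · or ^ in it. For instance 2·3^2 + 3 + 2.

3^3

i=0: 5 = 2^2 + 1 (b=2); 2→3: 3^3 + 1 = 28; 28−1 = 27
i=1: 27 = 3^3 (b=3); 3→4: 4^4 = 256; 256−1 = 255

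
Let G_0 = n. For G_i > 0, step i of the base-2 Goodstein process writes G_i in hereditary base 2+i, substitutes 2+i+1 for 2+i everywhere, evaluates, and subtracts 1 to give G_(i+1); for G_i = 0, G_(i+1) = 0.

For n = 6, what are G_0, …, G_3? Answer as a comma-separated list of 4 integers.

6, 29, 257, 3125

[0] 6 ≡ 2^2 + 2 (base 2). Lift 3: 30. −1: 29.
[1] 29 ≡ 3^3 + 2 (base 3). Lift 4: 258. −1: 257.
[2] 257 ≡ 4^4 + 1 (base 4). Lift 5: 3126. −1: 3125.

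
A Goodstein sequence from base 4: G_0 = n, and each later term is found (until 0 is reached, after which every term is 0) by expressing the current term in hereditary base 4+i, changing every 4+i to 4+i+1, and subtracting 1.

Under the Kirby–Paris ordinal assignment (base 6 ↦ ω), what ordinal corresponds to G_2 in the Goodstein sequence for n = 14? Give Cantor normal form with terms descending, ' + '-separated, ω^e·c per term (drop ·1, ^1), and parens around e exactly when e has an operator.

i=0: 14 = 3·4 + 2 (b=4); 4→5: 3·5 + 2 = 17; 17−1 = 16
i=1: 16 = 3·5 + 1 (b=5); 5→6: 3·6 + 1 = 19; 19−1 = 18

ω·3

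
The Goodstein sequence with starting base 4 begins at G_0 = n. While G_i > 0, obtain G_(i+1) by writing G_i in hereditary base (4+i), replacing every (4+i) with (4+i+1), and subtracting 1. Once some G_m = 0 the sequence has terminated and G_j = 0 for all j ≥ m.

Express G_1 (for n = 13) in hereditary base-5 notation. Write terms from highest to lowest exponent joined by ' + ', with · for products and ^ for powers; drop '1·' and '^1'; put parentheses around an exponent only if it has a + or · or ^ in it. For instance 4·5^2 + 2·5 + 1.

step 0: 13 = 3·4 + 1; sub 5 for 4: 3·5 + 1; = 16; G_1 = 16−1 = 15
step 1: 15 = 3·5; sub 6 for 5: 3·6; = 18; G_2 = 18−1 = 17

3·5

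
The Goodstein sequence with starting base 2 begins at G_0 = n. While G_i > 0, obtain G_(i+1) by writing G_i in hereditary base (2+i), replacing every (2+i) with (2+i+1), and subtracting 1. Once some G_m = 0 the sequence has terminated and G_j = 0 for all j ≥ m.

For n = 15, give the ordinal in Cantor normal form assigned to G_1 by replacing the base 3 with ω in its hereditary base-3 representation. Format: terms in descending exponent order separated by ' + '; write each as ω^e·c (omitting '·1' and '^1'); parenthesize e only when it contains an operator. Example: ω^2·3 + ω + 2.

ω^(ω + 1) + ω^ω + ω

base 2: 15 = 2^(2 + 1) + 2^2 + 2 + 1; at 3: 3^(3 + 1) + 3^3 + 3 + 1 = 112; next = 111
base 3: 111 = 3^(3 + 1) + 3^3 + 3; at 4: 4^(4 + 1) + 4^4 + 4 = 1284; next = 1283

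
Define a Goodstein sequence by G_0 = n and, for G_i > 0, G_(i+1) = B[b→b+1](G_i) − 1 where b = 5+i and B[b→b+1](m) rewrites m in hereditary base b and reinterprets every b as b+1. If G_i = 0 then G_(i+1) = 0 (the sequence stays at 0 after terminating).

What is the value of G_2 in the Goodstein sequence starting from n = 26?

48

26 —HB5→ 5^2 + 1 —bump→ 6^2 + 1 = 37 —(−1)→ 36
36 —HB6→ 6^2 —bump→ 7^2 = 49 —(−1)→ 48
48 —HB7→ 6·7 + 6 —bump→ 6·8 + 6 = 54 —(−1)→ 53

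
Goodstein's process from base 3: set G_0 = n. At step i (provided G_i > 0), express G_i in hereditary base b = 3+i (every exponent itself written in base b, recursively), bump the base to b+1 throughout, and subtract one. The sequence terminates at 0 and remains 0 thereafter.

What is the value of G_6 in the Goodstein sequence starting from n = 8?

11

G_0=8  [base 3] 2·3 + 2  →[3↦4]→  2·4 + 2 = 10  −1 ⇒ G_1=9
G_1=9  [base 4] 2·4 + 1  →[4↦5]→  2·5 + 1 = 11  −1 ⇒ G_2=10
G_2=10  [base 5] 2·5  →[5↦6]→  2·6 = 12  −1 ⇒ G_3=11
G_3=11  [base 6] 6 + 5  →[6↦7]→  7 + 5 = 12  −1 ⇒ G_4=11
G_4=11  [base 7] 7 + 4  →[7↦8]→  8 + 4 = 12  −1 ⇒ G_5=11
G_5=11  [base 8] 8 + 3  →[8↦9]→  9 + 3 = 12  −1 ⇒ G_6=11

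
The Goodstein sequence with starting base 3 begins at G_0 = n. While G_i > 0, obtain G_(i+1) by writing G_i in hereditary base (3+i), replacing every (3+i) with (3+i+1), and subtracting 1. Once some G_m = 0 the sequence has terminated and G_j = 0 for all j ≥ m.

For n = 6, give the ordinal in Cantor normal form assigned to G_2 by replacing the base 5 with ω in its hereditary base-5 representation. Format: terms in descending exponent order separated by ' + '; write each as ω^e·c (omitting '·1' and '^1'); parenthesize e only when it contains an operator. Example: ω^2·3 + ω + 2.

ω + 2

(0) 6|_3 = 2·3 ↦ 2·4|_4 = 8 ⇒ 7
(1) 7|_4 = 4 + 3 ↦ 5 + 3|_5 = 8 ⇒ 7
(2) 7|_5 = 5 + 2 ↦ 6 + 2|_6 = 8 ⇒ 7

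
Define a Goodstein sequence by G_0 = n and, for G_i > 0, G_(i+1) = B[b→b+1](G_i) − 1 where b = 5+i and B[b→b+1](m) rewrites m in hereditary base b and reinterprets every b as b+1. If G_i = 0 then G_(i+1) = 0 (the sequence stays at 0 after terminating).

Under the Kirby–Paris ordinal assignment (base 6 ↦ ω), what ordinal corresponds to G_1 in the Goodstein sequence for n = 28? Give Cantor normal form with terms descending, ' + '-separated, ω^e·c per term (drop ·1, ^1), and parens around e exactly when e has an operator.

28 —HB5→ 5^2 + 3 —bump→ 6^2 + 3 = 39 —(−1)→ 38
38 —HB6→ 6^2 + 2 —bump→ 7^2 + 2 = 51 —(−1)→ 50

ω^2 + 2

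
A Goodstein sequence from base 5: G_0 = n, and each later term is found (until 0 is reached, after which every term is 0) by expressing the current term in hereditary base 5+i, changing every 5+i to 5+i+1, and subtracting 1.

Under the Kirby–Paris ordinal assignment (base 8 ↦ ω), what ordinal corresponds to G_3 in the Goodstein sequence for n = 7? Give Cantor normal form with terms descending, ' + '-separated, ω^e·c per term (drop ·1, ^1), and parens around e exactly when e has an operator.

G_0=7  [base 5] 5 + 2  →[5↦6]→  6 + 2 = 8  −1 ⇒ G_1=7
G_1=7  [base 6] 6 + 1  →[6↦7]→  7 + 1 = 8  −1 ⇒ G_2=7
G_2=7  [base 7] 7  →[7↦8]→  8 = 8  −1 ⇒ G_3=7
G_3=7  [base 8] 7  →[8↦9]→  7 = 7  −1 ⇒ G_4=6

7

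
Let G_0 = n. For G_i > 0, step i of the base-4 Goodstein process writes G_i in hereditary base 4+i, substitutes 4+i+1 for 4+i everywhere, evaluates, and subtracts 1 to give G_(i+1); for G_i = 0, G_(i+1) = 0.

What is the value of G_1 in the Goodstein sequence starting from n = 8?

G_0 = 8. HB_4(8) = 2·4. Bump = 10. G_1 = 9.
G_1 = 9. HB_5(9) = 5 + 4. Bump = 10. G_2 = 9.

9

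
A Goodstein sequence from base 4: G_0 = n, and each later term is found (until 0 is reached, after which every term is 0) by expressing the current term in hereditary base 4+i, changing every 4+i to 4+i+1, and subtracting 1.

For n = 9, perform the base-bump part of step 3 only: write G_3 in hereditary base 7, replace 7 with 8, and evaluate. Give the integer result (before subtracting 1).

12

[0] 9 ≡ 2·4 + 1 (base 4). Lift 5: 11. −1: 10.
[1] 10 ≡ 2·5 (base 5). Lift 6: 12. −1: 11.
[2] 11 ≡ 6 + 5 (base 6). Lift 7: 12. −1: 11.
[3] 11 ≡ 7 + 4 (base 7). Lift 8: 12. −1: 11.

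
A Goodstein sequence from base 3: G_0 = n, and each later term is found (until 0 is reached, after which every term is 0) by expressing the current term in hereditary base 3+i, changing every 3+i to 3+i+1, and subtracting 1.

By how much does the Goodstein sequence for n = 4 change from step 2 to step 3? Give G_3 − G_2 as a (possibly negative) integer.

-1

step 0: 4 = 3 + 1; sub 4 for 3: 4 + 1; = 5; G_1 = 5−1 = 4
step 1: 4 = 4; sub 5 for 4: 5; = 5; G_2 = 5−1 = 4
step 2: 4 = 4; sub 6 for 5: 4; = 4; G_3 = 4−1 = 3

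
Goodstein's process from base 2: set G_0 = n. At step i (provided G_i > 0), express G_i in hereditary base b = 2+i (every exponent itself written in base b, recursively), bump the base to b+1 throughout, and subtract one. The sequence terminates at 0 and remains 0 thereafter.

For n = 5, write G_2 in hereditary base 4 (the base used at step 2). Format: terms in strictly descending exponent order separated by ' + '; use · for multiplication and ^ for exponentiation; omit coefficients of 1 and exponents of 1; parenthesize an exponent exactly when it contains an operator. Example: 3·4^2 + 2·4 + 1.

G_0 = 5. HB_2(5) = 2^2 + 1. Bump = 28. G_1 = 27.
G_1 = 27. HB_3(27) = 3^3. Bump = 256. G_2 = 255.
G_2 = 255. HB_4(255) = 3·4^3 + 3·4^2 + 3·4 + 3. Bump = 468. G_3 = 467.

3·4^3 + 3·4^2 + 3·4 + 3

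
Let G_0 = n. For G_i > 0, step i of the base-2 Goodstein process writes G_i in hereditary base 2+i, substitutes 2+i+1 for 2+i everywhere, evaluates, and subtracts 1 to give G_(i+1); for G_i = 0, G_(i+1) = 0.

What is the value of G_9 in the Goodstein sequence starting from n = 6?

885775

6 —HB2→ 2^2 + 2 —bump→ 3^3 + 3 = 30 —(−1)→ 29
29 —HB3→ 3^3 + 2 —bump→ 4^4 + 2 = 258 —(−1)→ 257
257 —HB4→ 4^4 + 1 —bump→ 5^5 + 1 = 3126 —(−1)→ 3125
3125 —HB5→ 5^5 —bump→ 6^6 = 46656 —(−1)→ 46655
46655 —HB6→ 5·6^5 + 5·6^4 + 5·6^3 + 5·6^2 + 5·6 + 5 —bump→ 5·7^5 + 5·7^4 + 5·7^3 + 5·7^2 + 5·7 + 5 = 98040 —(−1)→ 98039
98039 —HB7→ 5·7^5 + 5·7^4 + 5·7^3 + 5·7^2 + 5·7 + 4 —bump→ 5·8^5 + 5·8^4 + 5·8^3 + 5·8^2 + 5·8 + 4 = 187244 —(−1)→ 187243
187243 —HB8→ 5·8^5 + 5·8^4 + 5·8^3 + 5·8^2 + 5·8 + 3 —bump→ 5·9^5 + 5·9^4 + 5·9^3 + 5·9^2 + 5·9 + 3 = 332148 —(−1)→ 332147
332147 —HB9→ 5·9^5 + 5·9^4 + 5·9^3 + 5·9^2 + 5·9 + 2 —bump→ 5·10^5 + 5·10^4 + 5·10^3 + 5·10^2 + 5·10 + 2 = 555552 —(−1)→ 555551
555551 —HB10→ 5·10^5 + 5·10^4 + 5·10^3 + 5·10^2 + 5·10 + 1 —bump→ 5·11^5 + 5·11^4 + 5·11^3 + 5·11^2 + 5·11 + 1 = 885776 —(−1)→ 885775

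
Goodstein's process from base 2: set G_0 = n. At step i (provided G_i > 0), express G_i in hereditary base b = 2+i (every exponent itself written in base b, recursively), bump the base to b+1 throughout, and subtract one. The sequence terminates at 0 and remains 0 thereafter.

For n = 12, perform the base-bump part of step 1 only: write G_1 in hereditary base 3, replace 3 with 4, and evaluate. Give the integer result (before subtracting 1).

(0) 12|_2 = 2^(2 + 1) + 2^2 ↦ 3^(3 + 1) + 3^3|_3 = 108 ⇒ 107
(1) 107|_3 = 3^(3 + 1) + 2·3^2 + 2·3 + 2 ↦ 4^(4 + 1) + 2·4^2 + 2·4 + 2|_4 = 1066 ⇒ 1065

1066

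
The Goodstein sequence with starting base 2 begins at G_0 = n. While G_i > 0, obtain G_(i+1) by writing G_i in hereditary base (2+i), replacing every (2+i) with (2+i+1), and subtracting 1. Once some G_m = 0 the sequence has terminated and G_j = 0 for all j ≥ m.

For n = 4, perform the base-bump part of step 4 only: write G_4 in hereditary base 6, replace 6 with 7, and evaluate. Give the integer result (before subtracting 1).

step 0: 4 = 2^2; sub 3 for 2: 3^3; = 27; G_1 = 27−1 = 26
step 1: 26 = 2·3^2 + 2·3 + 2; sub 4 for 3: 2·4^2 + 2·4 + 2; = 42; G_2 = 42−1 = 41
step 2: 41 = 2·4^2 + 2·4 + 1; sub 5 for 4: 2·5^2 + 2·5 + 1; = 61; G_3 = 61−1 = 60
step 3: 60 = 2·5^2 + 2·5; sub 6 for 5: 2·6^2 + 2·6; = 84; G_4 = 84−1 = 83

110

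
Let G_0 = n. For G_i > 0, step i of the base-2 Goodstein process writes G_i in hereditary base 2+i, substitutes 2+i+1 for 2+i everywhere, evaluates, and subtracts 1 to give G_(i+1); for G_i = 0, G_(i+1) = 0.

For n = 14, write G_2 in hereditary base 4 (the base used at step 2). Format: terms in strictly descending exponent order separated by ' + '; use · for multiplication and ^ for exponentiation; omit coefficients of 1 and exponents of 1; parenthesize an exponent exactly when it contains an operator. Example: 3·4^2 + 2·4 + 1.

4^(4 + 1) + 4^4 + 1

G_0=14  [base 2] 2^(2 + 1) + 2^2 + 2  →[2↦3]→  3^(3 + 1) + 3^3 + 3 = 111  −1 ⇒ G_1=110
G_1=110  [base 3] 3^(3 + 1) + 3^3 + 2  →[3↦4]→  4^(4 + 1) + 4^4 + 2 = 1282  −1 ⇒ G_2=1281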